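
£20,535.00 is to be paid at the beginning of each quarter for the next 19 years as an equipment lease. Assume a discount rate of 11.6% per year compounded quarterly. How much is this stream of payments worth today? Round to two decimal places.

This is an annuity due: 76 payments of £20,535.00 at the beginning of each quarter.
Periodic rate r = 0.116/4 per quarter; n is counted in quarters.
PV = PMT × [(1 − (1+r)^−n)/r] × (1+r) = 20,535 × [1 − (1+r)^−76] / r × (1+r) = £645,664.15

£645,664.15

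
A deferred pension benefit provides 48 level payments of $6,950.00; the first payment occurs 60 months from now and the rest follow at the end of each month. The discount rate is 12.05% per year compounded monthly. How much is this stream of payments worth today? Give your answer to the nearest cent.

$146,233.81

Ordinary annuity of 48 payments, first payment at period 60.
Periodic rate r = 0.1205/12 per month; n is counted in months.
The ordinary-annuity PV formula values the stream one period before the first payment (period 59); discount that back 59 periods:
PV₀ = 6,950 × [1 − (1+r)^−48] / r × (1+r)^−59 = $146,233.81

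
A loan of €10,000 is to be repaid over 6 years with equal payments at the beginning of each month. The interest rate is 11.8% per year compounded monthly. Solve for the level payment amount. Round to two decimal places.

€192.57

Level annuity due; solve PV = PMT × [(1 − (1+r)^−n)/r] × (1+r) for PMT.
Periodic rate r = 0.118/12 per month; n is counted in months.
With n = 72: PMT = 10,000 / ([(1 − (1+r)^−n)/r] × (1+r)) = €192.57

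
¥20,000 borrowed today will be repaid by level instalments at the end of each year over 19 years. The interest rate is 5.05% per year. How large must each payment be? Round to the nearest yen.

Level ordinary annuity; solve PV = PMT × [(1 − (1+r)^−n)/r] for PMT.
Periodic rate r = 0.0505 per year.
With n = 19: PMT = 20,000 / ([(1 − (1+r)^−n)/r]) = ¥1,662

¥1,662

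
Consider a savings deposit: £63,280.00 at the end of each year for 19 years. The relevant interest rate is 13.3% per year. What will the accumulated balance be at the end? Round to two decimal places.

£4,626,711.74

This is an ordinary annuity: 19 deposits of £63,280.00 at the end of each year.
Periodic rate r = 0.133 per year.
FV = PMT × [((1+r)^n − 1)/r] = 63,280 × [(1+r)^19 − 1] / r = £4,626,711.74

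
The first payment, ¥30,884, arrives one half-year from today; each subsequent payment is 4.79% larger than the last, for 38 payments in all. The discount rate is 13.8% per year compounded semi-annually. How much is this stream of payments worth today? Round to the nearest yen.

Periodic rate r = 0.138/2 per half-year; n is counted in half-years.
Growing ordinary annuity: PV = PMT₁ × [1 − ((1+g)/(1+r))^n] / (r − g) = 30,884 × [1 − ((1+0.0479)/(1+r))^38] / (r − 0.0479) = ¥777,494.

¥777,494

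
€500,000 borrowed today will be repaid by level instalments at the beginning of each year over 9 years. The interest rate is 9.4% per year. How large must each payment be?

Level annuity due; solve PV = PMT × [(1 − (1+r)^−n)/r] × (1+r) for PMT.
Periodic rate r = 0.094 per year.
With n = 9: PMT = 500,000 / ([(1 − (1+r)^−n)/r] × (1+r)) = €77,477.59

€77,477.59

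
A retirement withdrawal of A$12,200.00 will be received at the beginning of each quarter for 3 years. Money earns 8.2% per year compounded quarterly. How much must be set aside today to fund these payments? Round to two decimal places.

A$131,260.66

This is an annuity due: 12 payments of A$12,200.00 at the beginning of each quarter.
Periodic rate r = 0.082/4 per quarter; n is counted in quarters.
PV = PMT × [(1 − (1+r)^−n)/r] × (1+r) = 12,200 × [1 − (1+r)^−12] / r × (1+r) = A$131,260.66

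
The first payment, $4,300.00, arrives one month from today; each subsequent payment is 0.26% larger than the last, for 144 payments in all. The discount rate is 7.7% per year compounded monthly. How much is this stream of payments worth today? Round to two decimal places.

$474,758.62

Periodic rate r = 0.077/12 per month; n is counted in months.
Growing ordinary annuity: PV = PMT₁ × [1 − ((1+g)/(1+r))^n] / (r − g) = 4,300 × [1 − ((1+0.0026)/(1+r))^144] / (r − 0.0026) = $474,758.62.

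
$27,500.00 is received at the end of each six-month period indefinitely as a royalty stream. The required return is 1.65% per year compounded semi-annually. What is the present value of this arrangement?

$3,333,333.33

Periodic rate r = 0.0165/2 per half-year.
Level perpetuity: PV = PMT / r = 27,500 / (0.0165/2) = $3,333,333.33.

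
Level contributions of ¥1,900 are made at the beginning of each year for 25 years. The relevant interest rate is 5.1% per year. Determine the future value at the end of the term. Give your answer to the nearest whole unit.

¥96,631

This is an annuity due: 25 deposits of ¥1,900 at the beginning of each year.
Periodic rate r = 0.051 per year.
FV = PMT × [((1+r)^n − 1)/r] × (1+r) = 1,900 × [(1+r)^25 − 1] / r × (1+r) = ¥96,631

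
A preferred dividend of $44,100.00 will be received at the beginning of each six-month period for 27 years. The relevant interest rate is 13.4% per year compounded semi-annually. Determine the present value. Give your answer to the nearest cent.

This is an annuity due: 54 payments of $44,100.00 at the beginning of each six-month period.
Periodic rate r = 0.134/2 per half-year; n is counted in half-years.
PV = PMT × [(1 − (1+r)^−n)/r] × (1+r) = 44,100 × [1 − (1+r)^−54] / r × (1+r) = $681,142.43

$681,142.43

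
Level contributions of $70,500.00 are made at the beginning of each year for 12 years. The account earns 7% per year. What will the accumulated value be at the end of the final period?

This is an annuity due: 12 deposits of $70,500.00 at the beginning of each year.
Periodic rate r = 0.07 per year.
FV = PMT × [((1+r)^n − 1)/r] × (1+r) = 70,500 × [(1+r)^12 − 1] / r × (1+r) = $1,349,415.32

$1,349,415.32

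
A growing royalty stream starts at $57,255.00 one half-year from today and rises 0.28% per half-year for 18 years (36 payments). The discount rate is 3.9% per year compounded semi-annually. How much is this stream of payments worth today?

$1,536,655.52

Periodic rate r = 0.039/2 per half-year; n is counted in half-years.
Growing ordinary annuity: PV = PMT₁ × [1 − ((1+g)/(1+r))^n] / (r − g) = 57,255 × [1 − ((1+0.0028)/(1+r))^36] / (r − 0.0028) = $1,536,655.52.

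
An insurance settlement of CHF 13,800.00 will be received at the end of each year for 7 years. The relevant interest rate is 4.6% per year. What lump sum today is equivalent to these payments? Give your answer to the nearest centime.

This is an ordinary annuity: 7 payments of CHF 13,800.00 at the end of each year.
Periodic rate r = 0.046 per year.
PV = PMT × [(1 − (1+r)^−n)/r] = 13,800 × [1 − (1+r)^−7] / r = CHF 81,022.52

CHF 81,022.52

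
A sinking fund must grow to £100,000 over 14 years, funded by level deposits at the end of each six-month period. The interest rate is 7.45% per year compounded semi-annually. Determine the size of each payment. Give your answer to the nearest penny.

£2,087.50

Level ordinary annuity; solve FV = PMT × [((1+r)^n − 1)/r] for PMT.
Periodic rate r = 0.0745/2 per half-year; n is counted in half-years.
With n = 28: PMT = 100,000 / ([((1+r)^n − 1)/r]) = £2,087.50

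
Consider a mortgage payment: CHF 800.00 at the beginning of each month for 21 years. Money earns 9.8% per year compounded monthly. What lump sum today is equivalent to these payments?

CHF 86,040.88

This is an annuity due: 252 payments of CHF 800.00 at the beginning of each month.
Periodic rate r = 0.098/12 per month; n is counted in months.
PV = PMT × [(1 − (1+r)^−n)/r] × (1+r) = 800 × [1 − (1+r)^−252] / r × (1+r) = CHF 86,040.88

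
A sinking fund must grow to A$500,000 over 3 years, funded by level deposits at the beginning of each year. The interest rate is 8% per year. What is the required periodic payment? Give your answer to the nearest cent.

A$142,608.11

Level annuity due; solve FV = PMT × [((1+r)^n − 1)/r] × (1+r) for PMT.
Periodic rate r = 0.08 per year.
With n = 3: PMT = 500,000 / ([((1+r)^n − 1)/r] × (1+r)) = A$142,608.11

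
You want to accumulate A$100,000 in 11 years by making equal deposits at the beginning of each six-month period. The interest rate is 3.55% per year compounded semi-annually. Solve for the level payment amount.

A$3,689.80

Level annuity due; solve FV = PMT × [((1+r)^n − 1)/r] × (1+r) for PMT.
Periodic rate r = 0.0355/2 per half-year; n is counted in half-years.
With n = 22: PMT = 100,000 / ([((1+r)^n − 1)/r] × (1+r)) = A$3,689.80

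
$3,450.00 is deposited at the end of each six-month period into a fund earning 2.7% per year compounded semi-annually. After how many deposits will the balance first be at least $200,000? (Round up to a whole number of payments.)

44 payments

Periodic rate r = 0.027/2 per half-year; n is counted in half-years.
Ordinary annuity FV: 200,000 = 3,450 × [((1+r)^n − 1)/r].
(1+r)^n = 1 + 200,000 × r / 3,450, so n = ln(1 + 200,000·r/3,450) / ln(1+r) = 43.11.
Round up to a whole number of payments: n = 44.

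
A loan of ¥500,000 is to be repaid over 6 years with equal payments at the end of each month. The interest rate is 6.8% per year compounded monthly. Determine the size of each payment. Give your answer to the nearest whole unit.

¥8,477

Level ordinary annuity; solve PV = PMT × [(1 − (1+r)^−n)/r] for PMT.
Periodic rate r = 0.068/12 per month; n is counted in months.
With n = 72: PMT = 500,000 / ([(1 − (1+r)^−n)/r]) = ¥8,477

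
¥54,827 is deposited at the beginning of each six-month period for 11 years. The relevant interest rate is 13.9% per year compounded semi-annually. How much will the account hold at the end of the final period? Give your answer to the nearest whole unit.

This is an annuity due: 22 deposits of ¥54,827 at the beginning of each six-month period.
Periodic rate r = 0.139/2 per half-year; n is counted in half-years.
FV = PMT × [((1+r)^n − 1)/r] × (1+r) = 54,827 × [(1+r)^22 − 1] / r × (1+r) = ¥2,856,006

¥2,856,006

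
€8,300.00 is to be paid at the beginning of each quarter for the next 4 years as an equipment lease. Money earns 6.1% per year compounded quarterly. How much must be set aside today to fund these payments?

€118,838.47

This is an annuity due: 16 payments of €8,300.00 at the beginning of each quarter.
Periodic rate r = 0.061/4 per quarter; n is counted in quarters.
PV = PMT × [(1 − (1+r)^−n)/r] × (1+r) = 8,300 × [1 − (1+r)^−16] / r × (1+r) = €118,838.47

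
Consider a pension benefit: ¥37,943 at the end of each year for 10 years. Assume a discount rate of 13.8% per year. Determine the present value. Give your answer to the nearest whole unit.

This is an ordinary annuity: 10 payments of ¥37,943 at the end of each year.
Periodic rate r = 0.138 per year.
PV = PMT × [(1 − (1+r)^−n)/r] = 37,943 × [1 − (1+r)^−10] / r = ¥199,470

¥199,470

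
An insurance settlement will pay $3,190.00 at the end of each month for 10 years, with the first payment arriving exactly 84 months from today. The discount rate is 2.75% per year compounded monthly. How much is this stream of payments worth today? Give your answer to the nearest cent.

Ordinary annuity of 120 payments, first payment at period 84.
Periodic rate r = 0.0275/12 per month; n is counted in months.
The ordinary-annuity PV formula values the stream one period before the first payment (period 83); discount that back 83 periods:
PV₀ = 3,190 × [1 − (1+r)^−120] / r × (1+r)^−83 = $276,490.48

$276,490.48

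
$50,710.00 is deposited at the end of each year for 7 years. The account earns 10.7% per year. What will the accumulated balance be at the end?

This is an ordinary annuity: 7 deposits of $50,710.00 at the end of each year.
Periodic rate r = 0.107 per year.
FV = PMT × [((1+r)^n − 1)/r] = 50,710 × [(1+r)^7 − 1] / r = $491,554.54

$491,554.54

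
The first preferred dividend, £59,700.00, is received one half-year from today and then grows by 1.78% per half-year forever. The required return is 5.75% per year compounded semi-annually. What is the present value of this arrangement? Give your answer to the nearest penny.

£5,452,054.79

Periodic rate r = 0.0575/2 per half-year.
Growing perpetuity (Gordon): PV = PMT₁ / (r − g) = 59,700 / (r − 0.0178) = £5,452,054.79.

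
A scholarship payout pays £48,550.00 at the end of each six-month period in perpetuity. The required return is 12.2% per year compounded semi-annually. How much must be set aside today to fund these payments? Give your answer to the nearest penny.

£795,901.64

Periodic rate r = 0.122/2 per half-year.
Level perpetuity: PV = PMT / r = 48,550 / (0.122/2) = £795,901.64.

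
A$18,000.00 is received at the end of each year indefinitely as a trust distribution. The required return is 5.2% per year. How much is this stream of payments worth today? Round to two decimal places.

Periodic rate r = 0.052 per year.
Level perpetuity: PV = PMT / r = 18,000 / (0.052) = A$346,153.85.

A$346,153.85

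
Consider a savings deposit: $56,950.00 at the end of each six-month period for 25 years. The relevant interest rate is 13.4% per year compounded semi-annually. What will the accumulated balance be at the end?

This is an ordinary annuity: 50 deposits of $56,950.00 at the end of each six-month period.
Periodic rate r = 0.134/2 per half-year; n is counted in half-years.
FV = PMT × [((1+r)^n − 1)/r] = 56,950 × [(1+r)^50 − 1] / r = $20,909,048.34

$20,909,048.34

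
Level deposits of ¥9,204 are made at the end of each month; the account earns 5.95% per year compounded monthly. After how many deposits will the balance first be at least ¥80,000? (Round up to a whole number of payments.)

Periodic rate r = 0.0595/12 per month; n is counted in months.
Ordinary annuity FV: 80,000 = 9,204 × [((1+r)^n − 1)/r].
(1+r)^n = 1 + 80,000 × r / 9,204, so n = ln(1 + 80,000·r/9,204) / ln(1+r) = 8.53.
Round up to a whole number of payments: n = 9.

9 payments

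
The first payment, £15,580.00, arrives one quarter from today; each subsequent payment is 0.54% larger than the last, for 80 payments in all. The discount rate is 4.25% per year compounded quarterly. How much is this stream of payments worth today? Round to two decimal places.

Periodic rate r = 0.0425/4 per quarter; n is counted in quarters.
Growing ordinary annuity: PV = PMT₁ × [1 − ((1+g)/(1+r))^n] / (r − g) = 15,580 × [1 − ((1+0.0054)/(1+r))^80] / (r − 0.0054) = £1,012,170.04.

£1,012,170.04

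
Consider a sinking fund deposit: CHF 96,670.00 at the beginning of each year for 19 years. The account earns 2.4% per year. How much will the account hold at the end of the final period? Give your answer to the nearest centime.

This is an annuity due: 19 deposits of CHF 96,670.00 at the beginning of each year.
Periodic rate r = 0.024 per year.
FV = PMT × [((1+r)^n − 1)/r] × (1+r) = 96,670 × [(1+r)^19 − 1] / r × (1+r) = CHF 2,348,025.86

CHF 2,348,025.86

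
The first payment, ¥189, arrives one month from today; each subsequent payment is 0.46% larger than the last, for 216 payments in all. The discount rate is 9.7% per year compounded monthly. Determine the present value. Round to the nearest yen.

¥28,568

Periodic rate r = 0.097/12 per month; n is counted in months.
Growing ordinary annuity: PV = PMT₁ × [1 − ((1+g)/(1+r))^n] / (r − g) = 189 × [1 − ((1+0.0046)/(1+r))^216] / (r − 0.0046) = ¥28,568.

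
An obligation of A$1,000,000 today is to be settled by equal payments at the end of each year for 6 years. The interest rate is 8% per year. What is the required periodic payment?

A$216,315.39

Level ordinary annuity; solve PV = PMT × [(1 − (1+r)^−n)/r] for PMT.
Periodic rate r = 0.08 per year.
With n = 6: PMT = 1,000,000 / ([(1 − (1+r)^−n)/r]) = A$216,315.39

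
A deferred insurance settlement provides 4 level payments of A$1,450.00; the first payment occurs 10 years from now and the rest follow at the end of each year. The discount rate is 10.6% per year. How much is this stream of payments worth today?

Ordinary annuity of 4 payments, first payment at period 10.
Periodic rate r = 0.106 per year.
The ordinary-annuity PV formula values the stream one period before the first payment (period 9); discount that back 9 periods:
PV₀ = 1,450 × [1 − (1+r)^−4] / r × (1+r)^−9 = A$1,832.29

A$1,832.29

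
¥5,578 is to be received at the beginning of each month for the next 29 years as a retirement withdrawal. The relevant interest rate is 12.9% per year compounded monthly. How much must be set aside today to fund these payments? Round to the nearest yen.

¥511,765

This is an annuity due: 348 payments of ¥5,578 at the beginning of each month.
Periodic rate r = 0.129/12 per month; n is counted in months.
PV = PMT × [(1 − (1+r)^−n)/r] × (1+r) = 5,578 × [1 − (1+r)^−348] / r × (1+r) = ¥511,765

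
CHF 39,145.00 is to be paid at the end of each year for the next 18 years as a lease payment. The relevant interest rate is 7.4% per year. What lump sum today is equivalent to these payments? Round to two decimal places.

This is an ordinary annuity: 18 payments of CHF 39,145.00 at the end of each year.
Periodic rate r = 0.074 per year.
PV = PMT × [(1 − (1+r)^−n)/r] = 39,145 × [1 − (1+r)^−18] / r = CHF 382,644.98

CHF 382,644.98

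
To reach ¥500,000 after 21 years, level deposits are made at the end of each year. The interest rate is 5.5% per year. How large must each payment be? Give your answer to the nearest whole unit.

¥13,232

Level ordinary annuity; solve FV = PMT × [((1+r)^n − 1)/r] for PMT.
Periodic rate r = 0.055 per year.
With n = 21: PMT = 500,000 / ([((1+r)^n − 1)/r]) = ¥13,232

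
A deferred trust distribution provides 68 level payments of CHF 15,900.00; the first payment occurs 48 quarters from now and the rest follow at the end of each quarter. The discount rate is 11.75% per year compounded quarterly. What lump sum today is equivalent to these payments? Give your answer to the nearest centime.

CHF 119,437.87

Ordinary annuity of 68 payments, first payment at period 48.
Periodic rate r = 0.1175/4 per quarter; n is counted in quarters.
The ordinary-annuity PV formula values the stream one period before the first payment (period 47); discount that back 47 periods:
PV₀ = 15,900 × [1 − (1+r)^−68] / r × (1+r)^−47 = CHF 119,437.87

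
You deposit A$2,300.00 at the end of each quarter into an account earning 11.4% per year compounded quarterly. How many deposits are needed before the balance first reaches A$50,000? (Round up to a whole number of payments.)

Periodic rate r = 0.114/4 per quarter; n is counted in quarters.
Ordinary annuity FV: 50,000 = 2,300 × [((1+r)^n − 1)/r].
(1+r)^n = 1 + 50,000 × r / 2,300, so n = ln(1 + 50,000·r/2,300) / ln(1+r) = 17.16.
Round up to a whole number of payments: n = 18.

18 payments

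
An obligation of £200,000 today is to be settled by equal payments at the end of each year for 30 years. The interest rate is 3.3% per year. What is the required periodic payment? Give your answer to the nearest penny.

Level ordinary annuity; solve PV = PMT × [(1 − (1+r)^−n)/r] for PMT.
Periodic rate r = 0.033 per year.
With n = 30: PMT = 200,000 / ([(1 − (1+r)^−n)/r]) = £10,603.50

£10,603.50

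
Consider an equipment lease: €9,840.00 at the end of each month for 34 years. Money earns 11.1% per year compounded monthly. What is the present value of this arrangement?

€1,038,931.86

This is an ordinary annuity: 408 payments of €9,840.00 at the end of each month.
Periodic rate r = 0.111/12 per month; n is counted in months.
PV = PMT × [(1 − (1+r)^−n)/r] = 9,840 × [1 − (1+r)^−408] / r = €1,038,931.86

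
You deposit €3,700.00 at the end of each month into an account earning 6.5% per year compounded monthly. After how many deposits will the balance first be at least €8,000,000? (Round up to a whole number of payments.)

471 payments

Periodic rate r = 0.065/12 per month; n is counted in months.
Ordinary annuity FV: 8,000,000 = 3,700 × [((1+r)^n − 1)/r].
(1+r)^n = 1 + 8,000,000 × r / 3,700, so n = ln(1 + 8,000,000·r/3,700) / ln(1+r) = 470.66.
Round up to a whole number of payments: n = 471.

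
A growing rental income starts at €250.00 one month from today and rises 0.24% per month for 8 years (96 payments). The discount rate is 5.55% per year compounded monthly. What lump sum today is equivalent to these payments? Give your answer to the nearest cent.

Periodic rate r = 0.0555/12 per month; n is counted in months.
Growing ordinary annuity: PV = PMT₁ × [1 − ((1+g)/(1+r))^n] / (r − g) = 250 × [1 − ((1+0.0024)/(1+r))^96] / (r − 0.0024) = €21,542.09.

€21,542.09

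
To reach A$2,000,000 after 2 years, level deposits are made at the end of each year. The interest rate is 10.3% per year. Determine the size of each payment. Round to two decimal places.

A$951,022.35

Level ordinary annuity; solve FV = PMT × [((1+r)^n − 1)/r] for PMT.
Periodic rate r = 0.103 per year.
With n = 2: PMT = 2,000,000 / ([((1+r)^n − 1)/r]) = A$951,022.35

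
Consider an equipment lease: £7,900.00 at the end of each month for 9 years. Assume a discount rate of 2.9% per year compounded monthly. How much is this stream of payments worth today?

This is an ordinary annuity: 108 payments of £7,900.00 at the end of each month.
Periodic rate r = 0.029/12 per month; n is counted in months.
PV = PMT × [(1 − (1+r)^−n)/r] = 7,900 × [1 − (1+r)^−108] / r = £750,150.78

£750,150.78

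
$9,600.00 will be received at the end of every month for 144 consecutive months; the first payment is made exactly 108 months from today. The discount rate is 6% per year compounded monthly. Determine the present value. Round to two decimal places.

$576,925.14

Ordinary annuity of 144 payments, first payment at period 108.
Periodic rate r = 0.06/12 per month; n is counted in months.
The ordinary-annuity PV formula values the stream one period before the first payment (period 107); discount that back 107 periods:
PV₀ = 9,600 × [1 − (1+r)^−144] / r × (1+r)^−107 = $576,925.14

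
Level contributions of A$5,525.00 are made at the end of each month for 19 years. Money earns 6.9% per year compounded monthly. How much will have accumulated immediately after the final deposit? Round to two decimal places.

A$2,590,483.42

This is an ordinary annuity: 228 deposits of A$5,525.00 at the end of each month.
Periodic rate r = 0.069/12 per month; n is counted in months.
FV = PMT × [((1+r)^n − 1)/r] = 5,525 × [(1+r)^228 − 1] / r = A$2,590,483.42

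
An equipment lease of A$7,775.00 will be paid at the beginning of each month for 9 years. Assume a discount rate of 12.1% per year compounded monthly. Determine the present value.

This is an annuity due: 108 payments of A$7,775.00 at the beginning of each month.
Periodic rate r = 0.121/12 per month; n is counted in months.
PV = PMT × [(1 − (1+r)^−n)/r] × (1+r) = 7,775 × [1 − (1+r)^−108] / r × (1+r) = A$515,291.92

A$515,291.92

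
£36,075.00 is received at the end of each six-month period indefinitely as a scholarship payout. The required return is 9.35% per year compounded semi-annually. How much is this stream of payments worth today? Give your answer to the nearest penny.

Periodic rate r = 0.0935/2 per half-year.
Level perpetuity: PV = PMT / r = 36,075 / (0.0935/2) = £771,657.75.

£771,657.75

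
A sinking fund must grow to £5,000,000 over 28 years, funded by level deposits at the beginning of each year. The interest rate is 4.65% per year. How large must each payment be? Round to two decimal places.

Level annuity due; solve FV = PMT × [((1+r)^n − 1)/r] × (1+r) for PMT.
Periodic rate r = 0.0465 per year.
With n = 28: PMT = 5,000,000 / ([((1+r)^n − 1)/r] × (1+r)) = £86,438.76

£86,438.76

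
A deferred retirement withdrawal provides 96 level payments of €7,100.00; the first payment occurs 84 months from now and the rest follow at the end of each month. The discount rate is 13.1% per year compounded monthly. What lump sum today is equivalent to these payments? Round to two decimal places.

Ordinary annuity of 96 payments, first payment at period 84.
Periodic rate r = 0.131/12 per month; n is counted in months.
The ordinary-annuity PV formula values the stream one period before the first payment (period 83); discount that back 83 periods:
PV₀ = 7,100 × [1 − (1+r)^−96] / r × (1+r)^−83 = €170,978.98

€170,978.98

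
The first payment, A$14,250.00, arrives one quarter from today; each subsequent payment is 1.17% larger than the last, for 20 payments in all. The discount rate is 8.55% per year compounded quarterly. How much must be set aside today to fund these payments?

Periodic rate r = 0.0855/4 per quarter; n is counted in quarters.
Growing ordinary annuity: PV = PMT₁ × [1 − ((1+g)/(1+r))^n] / (r − g) = 14,250 × [1 − ((1+0.0117)/(1+r))^20] / (r − 0.0117) = A$255,296.87.

A$255,296.87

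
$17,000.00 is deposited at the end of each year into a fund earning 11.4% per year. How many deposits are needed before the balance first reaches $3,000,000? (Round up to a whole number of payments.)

29 payments

Periodic rate r = 0.114 per year.
Ordinary annuity FV: 3,000,000 = 17,000 × [((1+r)^n − 1)/r].
(1+r)^n = 1 + 3,000,000 × r / 17,000, so n = ln(1 + 3,000,000·r/17,000) / ln(1+r) = 28.25.
Round up to a whole number of payments: n = 29.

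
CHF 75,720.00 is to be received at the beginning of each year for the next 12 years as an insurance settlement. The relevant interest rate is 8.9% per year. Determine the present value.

CHF 593,453.08

This is an annuity due: 12 payments of CHF 75,720.00 at the beginning of each year.
Periodic rate r = 0.089 per year.
PV = PMT × [(1 − (1+r)^−n)/r] × (1+r) = 75,720 × [1 − (1+r)^−12] / r × (1+r) = CHF 593,453.08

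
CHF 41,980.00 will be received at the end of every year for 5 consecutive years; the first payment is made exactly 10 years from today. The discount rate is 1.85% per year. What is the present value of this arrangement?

Ordinary annuity of 5 payments, first payment at period 10.
Periodic rate r = 0.0185 per year.
The ordinary-annuity PV formula values the stream one period before the first payment (period 9); discount that back 9 periods:
PV₀ = 41,980 × [1 − (1+r)^−5] / r × (1+r)^−9 = CHF 168,510.11

CHF 168,510.11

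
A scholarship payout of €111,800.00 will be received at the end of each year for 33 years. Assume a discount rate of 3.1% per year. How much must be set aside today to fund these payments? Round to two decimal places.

€2,289,577.82

This is an ordinary annuity: 33 payments of €111,800.00 at the end of each year.
Periodic rate r = 0.031 per year.
PV = PMT × [(1 − (1+r)^−n)/r] = 111,800 × [1 − (1+r)^−33] / r = €2,289,577.82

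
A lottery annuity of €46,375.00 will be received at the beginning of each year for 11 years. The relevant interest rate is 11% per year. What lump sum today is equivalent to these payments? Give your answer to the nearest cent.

This is an annuity due: 11 payments of €46,375.00 at the beginning of each year.
Periodic rate r = 0.11 per year.
PV = PMT × [(1 − (1+r)^−n)/r] × (1+r) = 46,375 × [1 − (1+r)^−11] / r × (1+r) = €319,488.13

€319,488.13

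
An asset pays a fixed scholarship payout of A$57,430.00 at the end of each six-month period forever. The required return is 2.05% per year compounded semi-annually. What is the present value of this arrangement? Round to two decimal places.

A$5,602,926.83

Periodic rate r = 0.0205/2 per half-year.
Level perpetuity: PV = PMT / r = 57,430 / (0.0205/2) = A$5,602,926.83.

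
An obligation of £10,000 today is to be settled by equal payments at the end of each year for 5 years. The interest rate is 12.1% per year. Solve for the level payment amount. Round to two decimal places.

Level ordinary annuity; solve PV = PMT × [(1 − (1+r)^−n)/r] for PMT.
Periodic rate r = 0.121 per year.
With n = 5: PMT = 10,000 / ([(1 − (1+r)^−n)/r]) = £2,780.97

£2,780.97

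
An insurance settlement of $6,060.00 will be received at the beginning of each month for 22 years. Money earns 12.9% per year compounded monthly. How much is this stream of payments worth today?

$535,915.40

This is an annuity due: 264 payments of $6,060.00 at the beginning of each month.
Periodic rate r = 0.129/12 per month; n is counted in months.
PV = PMT × [(1 − (1+r)^−n)/r] × (1+r) = 6,060 × [1 − (1+r)^−264] / r × (1+r) = $535,915.40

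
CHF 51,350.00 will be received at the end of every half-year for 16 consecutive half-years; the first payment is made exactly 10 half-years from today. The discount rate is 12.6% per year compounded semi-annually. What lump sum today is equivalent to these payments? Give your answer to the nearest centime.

CHF 293,370.44

Ordinary annuity of 16 payments, first payment at period 10.
Periodic rate r = 0.126/2 per half-year; n is counted in half-years.
The ordinary-annuity PV formula values the stream one period before the first payment (period 9); discount that back 9 periods:
PV₀ = 51,350 × [1 − (1+r)^−16] / r × (1+r)^−9 = CHF 293,370.44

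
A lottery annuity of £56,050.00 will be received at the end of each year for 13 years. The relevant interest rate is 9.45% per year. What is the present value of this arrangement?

£409,747.23

This is an ordinary annuity: 13 payments of £56,050.00 at the end of each year.
Periodic rate r = 0.0945 per year.
PV = PMT × [(1 − (1+r)^−n)/r] = 56,050 × [1 − (1+r)^−13] / r = £409,747.23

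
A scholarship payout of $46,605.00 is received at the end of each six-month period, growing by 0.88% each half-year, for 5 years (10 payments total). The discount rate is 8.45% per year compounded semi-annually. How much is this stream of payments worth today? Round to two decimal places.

Periodic rate r = 0.0845/2 per half-year; n is counted in half-years.
Growing ordinary annuity: PV = PMT₁ × [1 − ((1+g)/(1+r))^n] / (r − g) = 46,605 × [1 − ((1+0.0088)/(1+r))^10] / (r − 0.0088) = $387,805.93.

$387,805.93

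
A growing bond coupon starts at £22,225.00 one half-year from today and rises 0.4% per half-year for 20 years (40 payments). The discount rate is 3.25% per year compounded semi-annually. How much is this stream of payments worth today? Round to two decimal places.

Periodic rate r = 0.0325/2 per half-year; n is counted in half-years.
Growing ordinary annuity: PV = PMT₁ × [1 − ((1+g)/(1+r))^n] / (r − g) = 22,225 × [1 − ((1+0.004)/(1+r))^40] / (r − 0.004) = £697,340.56.

£697,340.56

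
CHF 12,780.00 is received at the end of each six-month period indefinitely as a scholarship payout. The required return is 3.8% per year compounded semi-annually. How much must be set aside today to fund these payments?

CHF 672,631.58

Periodic rate r = 0.038/2 per half-year.
Level perpetuity: PV = PMT / r = 12,780 / (0.038/2) = CHF 672,631.58.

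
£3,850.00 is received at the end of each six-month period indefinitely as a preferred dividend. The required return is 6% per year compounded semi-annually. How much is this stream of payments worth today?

£128,333.33

Periodic rate r = 0.06/2 per half-year.
Level perpetuity: PV = PMT / r = 3,850 / (0.06/2) = £128,333.33.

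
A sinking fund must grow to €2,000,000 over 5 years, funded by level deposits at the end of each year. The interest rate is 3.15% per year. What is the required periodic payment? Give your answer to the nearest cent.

Level ordinary annuity; solve FV = PMT × [((1+r)^n − 1)/r] for PMT.
Periodic rate r = 0.0315 per year.
With n = 5: PMT = 2,000,000 / ([((1+r)^n − 1)/r]) = €375,581.23

€375,581.23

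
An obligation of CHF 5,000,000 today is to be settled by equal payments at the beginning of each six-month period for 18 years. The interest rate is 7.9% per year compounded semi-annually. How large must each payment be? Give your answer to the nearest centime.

Level annuity due; solve PV = PMT × [(1 − (1+r)^−n)/r] × (1+r) for PMT.
Periodic rate r = 0.079/2 per half-year; n is counted in half-years.
With n = 36: PMT = 5,000,000 / ([(1 − (1+r)^−n)/r] × (1+r)) = CHF 252,627.58

CHF 252,627.58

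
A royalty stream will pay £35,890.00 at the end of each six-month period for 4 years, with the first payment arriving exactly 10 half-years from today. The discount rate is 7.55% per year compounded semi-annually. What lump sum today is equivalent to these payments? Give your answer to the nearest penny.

£174,733.27

Ordinary annuity of 8 payments, first payment at period 10.
Periodic rate r = 0.0755/2 per half-year; n is counted in half-years.
The ordinary-annuity PV formula values the stream one period before the first payment (period 9); discount that back 9 periods:
PV₀ = 35,890 × [1 − (1+r)^−8] / r × (1+r)^−9 = £174,733.27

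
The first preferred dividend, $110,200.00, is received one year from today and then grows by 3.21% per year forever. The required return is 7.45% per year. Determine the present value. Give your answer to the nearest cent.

Periodic rate r = 0.0745 per year.
Growing perpetuity (Gordon): PV = PMT₁ / (r − g) = 110,200 / (r − 0.0321) = $2,599,056.60.

$2,599,056.60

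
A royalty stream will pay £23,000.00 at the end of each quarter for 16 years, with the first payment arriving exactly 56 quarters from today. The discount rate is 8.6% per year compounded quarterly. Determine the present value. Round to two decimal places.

£246,932.50

Ordinary annuity of 64 payments, first payment at period 56.
Periodic rate r = 0.086/4 per quarter; n is counted in quarters.
The ordinary-annuity PV formula values the stream one period before the first payment (period 55); discount that back 55 periods:
PV₀ = 23,000 × [1 − (1+r)^−64] / r × (1+r)^−55 = £246,932.50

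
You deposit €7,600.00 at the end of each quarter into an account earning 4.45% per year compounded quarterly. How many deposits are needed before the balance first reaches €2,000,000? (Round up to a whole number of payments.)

124 payments

Periodic rate r = 0.0445/4 per quarter; n is counted in quarters.
Ordinary annuity FV: 2,000,000 = 7,600 × [((1+r)^n − 1)/r].
(1+r)^n = 1 + 2,000,000 × r / 7,600, so n = ln(1 + 2,000,000·r/7,600) / ln(1+r) = 123.65.
Round up to a whole number of payments: n = 124.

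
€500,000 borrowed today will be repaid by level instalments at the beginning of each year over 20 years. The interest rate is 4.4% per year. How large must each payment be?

Level annuity due; solve PV = PMT × [(1 − (1+r)^−n)/r] × (1+r) for PMT.
Periodic rate r = 0.044 per year.
With n = 20: PMT = 500,000 / ([(1 − (1+r)^−n)/r] × (1+r)) = €36,499.74

€36,499.74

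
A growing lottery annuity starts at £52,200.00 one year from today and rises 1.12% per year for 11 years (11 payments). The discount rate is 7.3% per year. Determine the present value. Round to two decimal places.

Periodic rate r = 0.073 per year.
Growing ordinary annuity: PV = PMT₁ × [1 − ((1+g)/(1+r))^n] / (r − g) = 52,200 × [1 − ((1+0.0112)/(1+r))^11] / (r − 0.0112) = £404,822.19.

£404,822.19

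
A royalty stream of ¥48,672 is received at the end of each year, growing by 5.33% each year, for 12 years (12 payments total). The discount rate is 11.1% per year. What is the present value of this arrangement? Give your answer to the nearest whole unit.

Periodic rate r = 0.111 per year.
Growing ordinary annuity: PV = PMT₁ × [1 − ((1+g)/(1+r))^n] / (r − g) = 48,672 × [1 − ((1+0.0533)/(1+r))^12] / (r − 0.0533) = ¥398,741.

¥398,741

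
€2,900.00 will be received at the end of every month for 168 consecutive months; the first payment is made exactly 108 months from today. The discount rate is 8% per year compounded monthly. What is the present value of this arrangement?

Ordinary annuity of 168 payments, first payment at period 108.
Periodic rate r = 0.08/12 per month; n is counted in months.
The ordinary-annuity PV formula values the stream one period before the first payment (period 107); discount that back 107 periods:
PV₀ = 2,900 × [1 − (1+r)^−168] / r × (1+r)^−107 = €143,686.60

€143,686.60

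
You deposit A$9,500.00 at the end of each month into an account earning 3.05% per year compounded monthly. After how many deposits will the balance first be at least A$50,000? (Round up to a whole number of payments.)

Periodic rate r = 0.0305/12 per month; n is counted in months.
Ordinary annuity FV: 50,000 = 9,500 × [((1+r)^n − 1)/r].
(1+r)^n = 1 + 50,000 × r / 9,500, so n = ln(1 + 50,000·r/9,500) / ln(1+r) = 5.23.
Round up to a whole number of payments: n = 6.

6 payments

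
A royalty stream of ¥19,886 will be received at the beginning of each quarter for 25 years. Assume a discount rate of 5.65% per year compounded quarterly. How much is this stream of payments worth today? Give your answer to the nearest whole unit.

¥1,076,587

This is an annuity due: 100 payments of ¥19,886 at the beginning of each quarter.
Periodic rate r = 0.0565/4 per quarter; n is counted in quarters.
PV = PMT × [(1 − (1+r)^−n)/r] × (1+r) = 19,886 × [1 − (1+r)^−100] / r × (1+r) = ¥1,076,587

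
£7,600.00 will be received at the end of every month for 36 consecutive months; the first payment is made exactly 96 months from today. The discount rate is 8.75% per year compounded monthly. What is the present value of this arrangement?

£120,290.81

Ordinary annuity of 36 payments, first payment at period 96.
Periodic rate r = 0.0875/12 per month; n is counted in months.
The ordinary-annuity PV formula values the stream one period before the first payment (period 95); discount that back 95 periods:
PV₀ = 7,600 × [1 − (1+r)^−36] / r × (1+r)^−95 = £120,290.81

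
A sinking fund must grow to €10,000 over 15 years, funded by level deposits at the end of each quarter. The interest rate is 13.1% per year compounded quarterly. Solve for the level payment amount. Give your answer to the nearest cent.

Level ordinary annuity; solve FV = PMT × [((1+r)^n − 1)/r] for PMT.
Periodic rate r = 0.131/4 per quarter; n is counted in quarters.
With n = 60: PMT = 10,000 / ([((1+r)^n − 1)/r]) = €55.38

€55.38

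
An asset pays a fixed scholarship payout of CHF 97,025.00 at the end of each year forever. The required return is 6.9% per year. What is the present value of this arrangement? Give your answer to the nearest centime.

CHF 1,406,159.42

Periodic rate r = 0.069 per year.
Level perpetuity: PV = PMT / r = 97,025 / (0.069) = CHF 1,406,159.42.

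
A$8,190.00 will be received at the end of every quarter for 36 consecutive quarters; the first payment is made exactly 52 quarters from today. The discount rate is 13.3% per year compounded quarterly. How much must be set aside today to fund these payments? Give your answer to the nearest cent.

Ordinary annuity of 36 payments, first payment at period 52.
Periodic rate r = 0.133/4 per quarter; n is counted in quarters.
The ordinary-annuity PV formula values the stream one period before the first payment (period 51); discount that back 51 periods:
PV₀ = 8,190 × [1 − (1+r)^−36] / r × (1+r)^−51 = A$32,143.86

A$32,143.86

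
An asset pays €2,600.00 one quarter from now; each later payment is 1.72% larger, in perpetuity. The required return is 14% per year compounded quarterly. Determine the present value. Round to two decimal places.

€146,067.42

Periodic rate r = 0.14/4 per quarter.
Growing perpetuity (Gordon): PV = PMT₁ / (r − g) = 2,600 / (r − 0.0172) = €146,067.42.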